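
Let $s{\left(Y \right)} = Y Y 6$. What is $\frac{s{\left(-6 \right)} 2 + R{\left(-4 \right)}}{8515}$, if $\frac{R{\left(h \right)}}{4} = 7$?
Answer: $\frac{92}{1703} \approx 0.054022$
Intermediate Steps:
$R{\left(h \right)} = 28$ ($R{\left(h \right)} = 4 \cdot 7 = 28$)
$s{\left(Y \right)} = 6 Y^{2}$ ($s{\left(Y \right)} = Y^{2} \cdot 6 = 6 Y^{2}$)
$\frac{s{\left(-6 \right)} 2 + R{\left(-4 \right)}}{8515} = \frac{6 \left(-6\right)^{2} \cdot 2 + 28}{8515} = \left(6 \cdot 36 \cdot 2 + 28\right) \frac{1}{8515} = \left(216 \cdot 2 + 28\right) \frac{1}{8515} = \left(432 + 28\right) \frac{1}{8515} = 460 \cdot \frac{1}{8515} = \frac{92}{1703}$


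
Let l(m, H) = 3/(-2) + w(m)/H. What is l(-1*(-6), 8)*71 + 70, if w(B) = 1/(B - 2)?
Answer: -1097/32 ≈ -34.281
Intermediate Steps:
w(B) = 1/(-2 + B)
l(m, H) = -3/2 + 1/(H*(-2 + m)) (l(m, H) = 3/(-2) + 1/((-2 + m)*H) = 3*(-1/2) + 1/(H*(-2 + m)) = -3/2 + 1/(H*(-2 + m)))
l(-1*(-6), 8)*71 + 70 = ((1/2)*(2 - 3*8*(-2 - 1*(-6)))/(8*(-2 - 1*(-6))))*71 + 70 = ((1/2)*(1/8)*(2 - 3*8*(-2 + 6))/(-2 + 6))*71 + 70 = ((1/2)*(1/8)*(2 - 3*8*4)/4)*71 + 70 = ((1/2)*(1/8)*(1/4)*(2 - 96))*71 + 70 = ((1/2)*(1/8)*(1/4)*(-94))*71 + 70 = -47/32*71 + 70 = -3337/32 + 70 = -1097/32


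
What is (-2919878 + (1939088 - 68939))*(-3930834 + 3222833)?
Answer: 743209181729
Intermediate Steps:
(-2919878 + (1939088 - 68939))*(-3930834 + 3222833) = (-2919878 + 1870149)*(-708001) = -1049729*(-708001) = 743209181729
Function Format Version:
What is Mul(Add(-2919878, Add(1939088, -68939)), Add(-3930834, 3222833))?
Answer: 743209181729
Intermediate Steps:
Mul(Add(-2919878, Add(1939088, -68939)), Add(-3930834, 3222833)) = Mul(Add(-2919878, 1870149), -708001) = Mul(-1049729, -708001) = 743209181729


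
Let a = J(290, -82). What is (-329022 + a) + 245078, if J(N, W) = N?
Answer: -83654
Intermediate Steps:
a = 290
(-329022 + a) + 245078 = (-329022 + 290) + 245078 = -328732 + 245078 = -83654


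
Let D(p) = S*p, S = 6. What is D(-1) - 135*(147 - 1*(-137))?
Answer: -38346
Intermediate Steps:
D(p) = 6*p
D(-1) - 135*(147 - 1*(-137)) = 6*(-1) - 135*(147 - 1*(-137)) = -6 - 135*(147 + 137) = -6 - 135*284 = -6 - 38340 = -38346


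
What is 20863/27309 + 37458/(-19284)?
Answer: -103436405/87771126 ≈ -1.1785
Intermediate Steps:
20863/27309 + 37458/(-19284) = 20863*(1/27309) + 37458*(-1/19284) = 20863/27309 - 6243/3214 = -103436405/87771126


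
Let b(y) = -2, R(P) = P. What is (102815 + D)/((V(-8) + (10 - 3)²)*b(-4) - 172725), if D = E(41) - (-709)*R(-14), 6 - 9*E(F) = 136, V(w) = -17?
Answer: -835871/1555101 ≈ -0.53750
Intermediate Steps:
E(F) = -130/9 (E(F) = ⅔ - ⅑*136 = ⅔ - 136/9 = -130/9)
D = -89464/9 (D = -130/9 - (-709)*(-14) = -130/9 - 1*9926 = -130/9 - 9926 = -89464/9 ≈ -9940.4)
(102815 + D)/((V(-8) + (10 - 3)²)*b(-4) - 172725) = (102815 - 89464/9)/((-17 + (10 - 3)²)*(-2) - 172725) = 835871/(9*((-17 + 7²)*(-2) - 172725)) = 835871/(9*((-17 + 49)*(-2) - 172725)) = 835871/(9*(32*(-2) - 172725)) = 835871/(9*(-64 - 172725)) = (835871/9)/(-172789) = (835871/9)*(-1/172789) = -835871/1555101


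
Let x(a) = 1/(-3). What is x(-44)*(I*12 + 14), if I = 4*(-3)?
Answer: 130/3 ≈ 43.333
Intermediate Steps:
I = -12
x(a) = -1/3
x(-44)*(I*12 + 14) = -(-12*12 + 14)/3 = -(-144 + 14)/3 = -1/3*(-130) = 130/3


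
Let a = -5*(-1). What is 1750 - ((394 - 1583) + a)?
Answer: 2934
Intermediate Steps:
a = 5
1750 - ((394 - 1583) + a) = 1750 - ((394 - 1583) + 5) = 1750 - (-1189 + 5) = 1750 - 1*(-1184) = 1750 + 1184 = 2934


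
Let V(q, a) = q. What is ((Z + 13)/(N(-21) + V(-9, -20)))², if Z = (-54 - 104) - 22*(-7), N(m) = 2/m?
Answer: 35721/36481 ≈ 0.97917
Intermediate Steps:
Z = -4 (Z = -158 + 154 = -4)
((Z + 13)/(N(-21) + V(-9, -20)))² = ((-4 + 13)/(2/(-21) - 9))² = (9/(2*(-1/21) - 9))² = (9/(-2/21 - 9))² = (9/(-191/21))² = (9*(-21/191))² = (-189/191)² = 35721/36481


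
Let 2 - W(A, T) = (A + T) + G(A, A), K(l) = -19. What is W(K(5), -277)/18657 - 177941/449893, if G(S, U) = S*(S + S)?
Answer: -3510599869/8393653701 ≈ -0.41824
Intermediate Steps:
G(S, U) = 2*S**2 (G(S, U) = S*(2*S) = 2*S**2)
W(A, T) = 2 - A - T - 2*A**2 (W(A, T) = 2 - ((A + T) + 2*A**2) = 2 - (A + T + 2*A**2) = 2 + (-A - T - 2*A**2) = 2 - A - T - 2*A**2)
W(K(5), -277)/18657 - 177941/449893 = (2 - 1*(-19) - 1*(-277) - 2*(-19)**2)/18657 - 177941/449893 = (2 + 19 + 277 - 2*361)*(1/18657) - 177941*1/449893 = (2 + 19 + 277 - 722)*(1/18657) - 177941/449893 = -424*1/18657 - 177941/449893 = -424/18657 - 177941/449893 = -3510599869/8393653701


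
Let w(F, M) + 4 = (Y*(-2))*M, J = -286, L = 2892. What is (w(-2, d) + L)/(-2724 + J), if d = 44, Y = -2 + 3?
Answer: -40/43 ≈ -0.93023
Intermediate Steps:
Y = 1
w(F, M) = -4 - 2*M (w(F, M) = -4 + (1*(-2))*M = -4 - 2*M)
(w(-2, d) + L)/(-2724 + J) = ((-4 - 2*44) + 2892)/(-2724 - 286) = ((-4 - 88) + 2892)/(-3010) = (-92 + 2892)*(-1/3010) = 2800*(-1/3010) = -40/43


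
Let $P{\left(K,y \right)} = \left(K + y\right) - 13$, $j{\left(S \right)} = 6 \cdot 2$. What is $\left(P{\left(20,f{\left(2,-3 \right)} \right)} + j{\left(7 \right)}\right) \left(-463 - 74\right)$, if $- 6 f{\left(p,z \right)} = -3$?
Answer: $- \frac{20943}{2} \approx -10472.0$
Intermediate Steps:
$j{\left(S \right)} = 12$
$f{\left(p,z \right)} = \frac{1}{2}$ ($f{\left(p,z \right)} = \left(- \frac{1}{6}\right) \left(-3\right) = \frac{1}{2}$)
$P{\left(K,y \right)} = -13 + K + y$
$\left(P{\left(20,f{\left(2,-3 \right)} \right)} + j{\left(7 \right)}\right) \left(-463 - 74\right) = \left(\left(-13 + 20 + \frac{1}{2}\right) + 12\right) \left(-463 - 74\right) = \left(\frac{15}{2} + 12\right) \left(-537\right) = \frac{39}{2} \left(-537\right) = - \frac{20943}{2}$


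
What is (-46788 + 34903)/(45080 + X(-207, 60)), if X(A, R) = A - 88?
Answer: -2377/8957 ≈ -0.26538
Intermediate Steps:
X(A, R) = -88 + A
(-46788 + 34903)/(45080 + X(-207, 60)) = (-46788 + 34903)/(45080 + (-88 - 207)) = -11885/(45080 - 295) = -11885/44785 = -11885*1/44785 = -2377/8957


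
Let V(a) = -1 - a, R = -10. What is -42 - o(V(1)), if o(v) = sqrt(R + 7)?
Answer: -42 - I*sqrt(3) ≈ -42.0 - 1.732*I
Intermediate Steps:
o(v) = I*sqrt(3) (o(v) = sqrt(-10 + 7) = sqrt(-3) = I*sqrt(3))
-42 - o(V(1)) = -42 - I*sqrt(3)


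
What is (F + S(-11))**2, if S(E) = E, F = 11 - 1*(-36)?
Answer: 1296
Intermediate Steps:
F = 47 (F = 11 + 36 = 47)
(F + S(-11))**2 = (47 - 11)**2 = 36**2 = 1296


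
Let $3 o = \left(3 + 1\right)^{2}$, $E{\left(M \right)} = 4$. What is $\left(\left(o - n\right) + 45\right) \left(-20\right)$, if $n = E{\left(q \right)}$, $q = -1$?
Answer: $- \frac{2780}{3} \approx -926.67$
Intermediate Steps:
$n = 4$
$o = \frac{16}{3}$ ($o = \frac{\left(3 + 1\right)^{2}}{3} = \frac{4^{2}}{3} = \frac{1}{3} \cdot 16 = \frac{16}{3} \approx 5.3333$)
$\left(\left(o - n\right) + 45\right) \left(-20\right) = \left(\left(\frac{16}{3} - 4\right) + 45\right) \left(-20\right) = \left(\frac{4}{3} + 45\right) \left(-20\right) = \frac{139}{3} \left(-20\right) = - \frac{2780}{3}$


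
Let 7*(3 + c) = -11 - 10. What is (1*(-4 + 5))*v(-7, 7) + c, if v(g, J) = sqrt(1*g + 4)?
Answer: -6 + I*sqrt(3) ≈ -6.0 + 1.732*I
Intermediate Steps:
v(g, J) = sqrt(4 + g) (v(g, J) = sqrt(g + 4) = sqrt(4 + g))
c = -6 (c = -3 + (-11 - 10)/7 = -3 + (1/7)*(-21) = -3 - 3 = -6)
(1*(-4 + 5))*v(-7, 7) + c = (1*(-4 + 5))*sqrt(4 - 7) - 6 = (1*1)*sqrt(-3) - 6 = 1*(I*sqrt(3)) - 6 = I*sqrt(3) - 6 = -6 + I*sqrt(3)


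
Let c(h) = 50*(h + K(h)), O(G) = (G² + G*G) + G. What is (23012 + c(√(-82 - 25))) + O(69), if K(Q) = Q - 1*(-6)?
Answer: 32903 + 100*I*√107 ≈ 32903.0 + 1034.4*I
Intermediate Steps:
K(Q) = 6 + Q (K(Q) = Q + 6 = 6 + Q)
O(G) = G + 2*G² (O(G) = (G² + G²) + G = 2*G² + G = G + 2*G²)
c(h) = 300 + 100*h (c(h) = 50*(h + (6 + h)) = 50*(6 + 2*h) = 300 + 100*h)
(23012 + c(√(-82 - 25))) + O(69) = (23012 + (300 + 100*√(-82 - 25))) + 69*(1 + 2*69) = (23012 + (300 + 100*√(-107))) + 69*(1 + 138) = (23012 + (300 + 100*(I*√107))) + 69*139 = (23012 + (300 + 100*I*√107)) + 9591 = (23312 + 100*I*√107) + 9591 = 32903 + 100*I*√107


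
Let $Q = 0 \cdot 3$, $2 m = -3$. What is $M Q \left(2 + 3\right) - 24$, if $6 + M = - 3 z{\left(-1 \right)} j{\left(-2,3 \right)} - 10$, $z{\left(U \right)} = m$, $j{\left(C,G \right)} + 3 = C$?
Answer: $-24$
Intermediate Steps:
$m = - \frac{3}{2}$ ($m = \frac{1}{2} \left(-3\right) = - \frac{3}{2} \approx -1.5$)
$j{\left(C,G \right)} = -3 + C$
$z{\left(U \right)} = - \frac{3}{2}$
$Q = 0$
$M = - \frac{77}{2}$ ($M = -6 + \left(\left(-3\right) \left(- \frac{3}{2}\right) \left(-3 - 2\right) - 10\right) = -6 + \left(\frac{9}{2} \left(-5\right) - 10\right) = -6 - \frac{65}{2} = - \frac{77}{2} \approx -38.5$)
$M Q \left(2 + 3\right) - 24 = - \frac{77 \cdot 0 \left(2 + 3\right)}{2} - 24 = - \frac{77 \cdot 0 \cdot 5}{2} - 24 = \left(- \frac{77}{2}\right) 0 - 24 = 0 - 24 = -24$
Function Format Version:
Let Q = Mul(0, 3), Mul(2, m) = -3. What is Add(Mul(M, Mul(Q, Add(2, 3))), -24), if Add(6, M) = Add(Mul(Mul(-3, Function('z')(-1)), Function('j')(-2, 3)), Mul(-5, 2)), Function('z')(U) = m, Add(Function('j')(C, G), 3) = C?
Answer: -24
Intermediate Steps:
m = Rational(-3, 2) (m = Mul(Rational(1, 2), -3) = Rational(-3, 2) ≈ -1.5000)
Function('j')(C, G) = Add(-3, C)
Function('z')(U) = Rational(-3, 2)
Q = 0
M = Rational(-77, 2) (M = Add(-6, Add(Mul(Mul(-3, Rational(-3, 2)), Add(-3, -2)), Mul(-5, 2))) = Add(-6, Add(Mul(Rational(9, 2), -5), -10)) = Add(-6, Add(Rational(-45, 2), -10)) = Add(-6, Rational(-65, 2)) = Rational(-77, 2) ≈ -38.500)
Add(Mul(M, Mul(Q, Add(2, 3))), -24) = Add(Mul(Rational(-77, 2), Mul(0, Add(2, 3))), -24) = Add(Mul(Rational(-77, 2), Mul(0, 5)), -24) = Add(Mul(Rational(-77, 2), 0), -24) = Add(0, -24) = -24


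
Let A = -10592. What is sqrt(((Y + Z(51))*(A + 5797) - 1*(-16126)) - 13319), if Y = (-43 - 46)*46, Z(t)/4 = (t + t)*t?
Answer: 7*I*sqrt(1635527) ≈ 8952.1*I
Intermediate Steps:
Z(t) = 8*t**2 (Z(t) = 4*((t + t)*t) = 4*((2*t)*t) = 4*(2*t**2) = 8*t**2)
Y = -4094 (Y = -89*46 = -4094)
sqrt(((Y + Z(51))*(A + 5797) - 1*(-16126)) - 13319) = sqrt(((-4094 + 8*51**2)*(-10592 + 5797) - 1*(-16126)) - 13319) = sqrt(((-4094 + 8*2601)*(-4795) + 16126) - 13319) = sqrt(((-4094 + 20808)*(-4795) + 16126) - 13319) = sqrt((16714*(-4795) + 16126) - 13319) = sqrt((-80143630 + 16126) - 13319) = sqrt(-80127504 - 13319) = sqrt(-80140823) = 7*I*sqrt(1635527)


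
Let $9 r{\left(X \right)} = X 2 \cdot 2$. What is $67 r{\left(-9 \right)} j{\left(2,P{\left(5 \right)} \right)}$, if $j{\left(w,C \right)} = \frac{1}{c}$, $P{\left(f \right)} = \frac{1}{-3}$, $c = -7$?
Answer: $\frac{268}{7} \approx 38.286$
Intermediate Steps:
$P{\left(f \right)} = - \frac{1}{3}$
$r{\left(X \right)} = \frac{4 X}{9}$ ($r{\left(X \right)} = \frac{X 2 \cdot 2}{9} = \frac{2 X 2}{9} = \frac{4 X}{9}$)
$j{\left(w,C \right)} = - \frac{1}{7}$ ($j{\left(w,C \right)} = \frac{1}{-7} = - \frac{1}{7}$)
$67 r{\left(-9 \right)} j{\left(2,P{\left(5 \right)} \right)} = 67 \cdot \frac{4}{9} \left(-9\right) \left(- \frac{1}{7}\right) = 67 \left(-4\right) \left(- \frac{1}{7}\right) = \left(-268\right) \left(- \frac{1}{7}\right) = \frac{268}{7}$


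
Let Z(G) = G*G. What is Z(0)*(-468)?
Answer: 0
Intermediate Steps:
Z(G) = G²
Z(0)*(-468) = 0²*(-468) = 0*(-468) = 0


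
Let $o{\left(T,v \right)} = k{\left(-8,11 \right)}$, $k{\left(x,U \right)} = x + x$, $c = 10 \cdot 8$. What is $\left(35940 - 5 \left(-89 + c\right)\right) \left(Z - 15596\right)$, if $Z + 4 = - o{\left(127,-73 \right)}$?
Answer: $-560790240$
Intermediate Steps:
$c = 80$
$k{\left(x,U \right)} = 2 x$
$o{\left(T,v \right)} = -16$ ($o{\left(T,v \right)} = 2 \left(-8\right) = -16$)
$Z = 12$ ($Z = -4 - -16 = -4 + 16 = 12$)
$\left(35940 - 5 \left(-89 + c\right)\right) \left(Z - 15596\right) = \left(35940 - 5 \left(-89 + 80\right)\right) \left(12 - 15596\right) = \left(35940 - -45\right) \left(-15584\right) = \left(35940 + 45\right) \left(-15584\right) = 35985 \left(-15584\right) = -560790240$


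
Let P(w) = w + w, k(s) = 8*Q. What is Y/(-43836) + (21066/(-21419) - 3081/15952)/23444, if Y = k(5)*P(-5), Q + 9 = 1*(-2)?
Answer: -1766660814993229/87784324470742848 ≈ -0.020125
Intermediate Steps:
Q = -11 (Q = -9 + 1*(-2) = -9 - 2 = -11)
k(s) = -88 (k(s) = 8*(-11) = -88)
P(w) = 2*w
Y = 880 (Y = -176*(-5) = -88*(-10) = 880)
Y/(-43836) + (21066/(-21419) - 3081/15952)/23444 = 880/(-43836) + (21066/(-21419) - 3081/15952)/23444 = 880*(-1/43836) + (21066*(-1/21419) - 3081*1/15952)*(1/23444) = -220/10959 + (-21066/21419 - 3081/15952)*(1/23444) = -220/10959 - 402036771/341675888*1/23444 = -220/10959 - 402036771/8010249518272 = -1766660814993229/87784324470742848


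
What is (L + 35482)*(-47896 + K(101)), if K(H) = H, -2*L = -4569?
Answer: -3610099735/2 ≈ -1.8050e+9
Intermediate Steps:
L = 4569/2 (L = -½*(-4569) = 4569/2 ≈ 2284.5)
(L + 35482)*(-47896 + K(101)) = (4569/2 + 35482)*(-47896 + 101) = (75533/2)*(-47795) = -3610099735/2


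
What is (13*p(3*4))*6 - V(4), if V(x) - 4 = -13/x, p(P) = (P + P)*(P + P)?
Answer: 179709/4 ≈ 44927.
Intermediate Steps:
p(P) = 4*P² (p(P) = (2*P)*(2*P) = 4*P²)
V(x) = 4 - 13/x
(13*p(3*4))*6 - V(4) = (13*(4*(3*4)²))*6 - (4 - 13/4) = (13*(4*12²))*6 - (4 - 13*¼) = (13*(4*144))*6 - (4 - 13/4) = (13*576)*6 - 1*¾ = 7488*6 - ¾ = 44928 - ¾ = 179709/4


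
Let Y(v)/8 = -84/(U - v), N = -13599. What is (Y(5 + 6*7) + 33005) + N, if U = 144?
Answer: 1881710/97 ≈ 19399.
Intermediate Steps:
Y(v) = -672/(144 - v) (Y(v) = 8*(-84/(144 - v)) = -672/(144 - v))
(Y(5 + 6*7) + 33005) + N = (672/(-144 + (5 + 6*7)) + 33005) - 13599 = (672/(-144 + (5 + 42)) + 33005) - 13599 = (672/(-144 + 47) + 33005) - 13599 = (672/(-97) + 33005) - 13599 = (672*(-1/97) + 33005) - 13599 = (-672/97 + 33005) - 13599 = 3200813/97 - 13599 = 1881710/97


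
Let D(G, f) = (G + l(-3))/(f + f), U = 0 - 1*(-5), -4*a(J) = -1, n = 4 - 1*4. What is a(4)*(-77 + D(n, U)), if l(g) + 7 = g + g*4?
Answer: -99/5 ≈ -19.800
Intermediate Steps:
l(g) = -7 + 5*g (l(g) = -7 + (g + g*4) = -7 + (g + 4*g) = -7 + 5*g)
n = 0 (n = 4 - 4 = 0)
a(J) = ¼ (a(J) = -¼*(-1) = ¼)
U = 5 (U = 0 + 5 = 5)
D(G, f) = (-22 + G)/(2*f) (D(G, f) = (G + (-7 + 5*(-3)))/(f + f) = (G + (-7 - 15))/((2*f)) = (G - 22)*(1/(2*f)) = (-22 + G)*(1/(2*f)) = (-22 + G)/(2*f))
a(4)*(-77 + D(n, U)) = (-77 + (½)*(-22 + 0)/5)/4 = (-77 + (½)*(⅕)*(-22))/4 = (-77 - 11/5)/4 = (¼)*(-396/5) = -99/5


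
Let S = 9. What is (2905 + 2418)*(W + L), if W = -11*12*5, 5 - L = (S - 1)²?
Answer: -3827237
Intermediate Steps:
L = -59 (L = 5 - (9 - 1)² = 5 - 1*8² = 5 - 1*64 = 5 - 64 = -59)
W = -660 (W = -132*5 = -660)
(2905 + 2418)*(W + L) = (2905 + 2418)*(-660 - 59) = 5323*(-719) = -3827237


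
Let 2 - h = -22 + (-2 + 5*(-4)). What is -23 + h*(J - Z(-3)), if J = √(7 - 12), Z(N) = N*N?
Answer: -437 + 46*I*√5 ≈ -437.0 + 102.86*I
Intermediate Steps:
Z(N) = N²
J = I*√5 (J = √(-5) = I*√5 ≈ 2.2361*I)
h = 46 (h = 2 - (-22 + (-2 + 5*(-4))) = 2 - (-22 + (-2 - 20)) = 2 - (-22 - 22) = 2 - 1*(-44) = 2 + 44 = 46)
-23 + h*(J - Z(-3)) = -23 + 46*(I*√5 - 1*(-3)²) = -23 + 46*(I*√5 - 1*9) = -23 + 46*(I*√5 - 9) = -23 + 46*(-9 + I*√5) = -23 + (-414 + 46*I*√5) = -437 + 46*I*√5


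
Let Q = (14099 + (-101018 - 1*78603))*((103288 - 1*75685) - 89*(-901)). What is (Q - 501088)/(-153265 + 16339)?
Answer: 8921224256/68463 ≈ 1.3031e+5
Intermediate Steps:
Q = -17841947424 (Q = (14099 + (-101018 - 78603))*((103288 - 75685) + 80189) = (14099 - 179621)*(27603 + 80189) = -165522*107792 = -17841947424)
(Q - 501088)/(-153265 + 16339) = (-17841947424 - 501088)/(-153265 + 16339) = -17842448512/(-136926) = -17842448512*(-1/136926) = 8921224256/68463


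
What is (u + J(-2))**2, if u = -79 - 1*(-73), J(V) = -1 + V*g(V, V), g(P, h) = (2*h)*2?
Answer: 81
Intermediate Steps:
g(P, h) = 4*h
J(V) = -1 + 4*V**2 (J(V) = -1 + V*(4*V) = -1 + 4*V**2)
u = -6 (u = -79 + 73 = -6)
(u + J(-2))**2 = (-6 + (-1 + 4*(-2)**2))**2 = (-6 + (-1 + 4*4))**2 = (-6 + (-1 + 16))**2 = (-6 + 15)**2 = 9**2 = 81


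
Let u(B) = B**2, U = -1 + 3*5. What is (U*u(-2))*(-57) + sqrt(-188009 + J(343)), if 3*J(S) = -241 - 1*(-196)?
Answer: -3192 + 2*I*sqrt(47006) ≈ -3192.0 + 433.62*I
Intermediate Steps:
J(S) = -15 (J(S) = (-241 - 1*(-196))/3 = (-241 + 196)/3 = (1/3)*(-45) = -15)
U = 14 (U = -1 + 15 = 14)
(U*u(-2))*(-57) + sqrt(-188009 + J(343)) = (14*(-2)**2)*(-57) + sqrt(-188009 - 15) = (14*4)*(-57) + sqrt(-188024) = 56*(-57) + 2*I*sqrt(47006) = -3192 + 2*I*sqrt(47006)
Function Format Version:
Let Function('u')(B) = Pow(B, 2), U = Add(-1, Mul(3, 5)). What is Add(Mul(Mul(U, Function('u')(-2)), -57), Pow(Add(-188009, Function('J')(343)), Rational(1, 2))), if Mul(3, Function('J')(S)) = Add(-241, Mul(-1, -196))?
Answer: Add(-3192, Mul(2, I, Pow(47006, Rational(1, 2)))) ≈ Add(-3192.0, Mul(433.62, I))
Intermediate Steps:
Function('J')(S) = -15 (Function('J')(S) = Mul(Rational(1, 3), Add(-241, Mul(-1, -196))) = Mul(Rational(1, 3), Add(-241, 196)) = Mul(Rational(1, 3), -45) = -15)
U = 14 (U = Add(-1, 15) = 14)
Add(Mul(Mul(U, Function('u')(-2)), -57), Pow(Add(-188009, Function('J')(343)), Rational(1, 2))) = Add(Mul(Mul(14, Pow(-2, 2)), -57), Pow(Add(-188009, -15), Rational(1, 2))) = Add(Mul(Mul(14, 4), -57), Pow(-188024, Rational(1, 2))) = Add(Mul(56, -57), Mul(2, I, Pow(47006, Rational(1, 2)))) = Add(-3192, Mul(2, I, Pow(47006, Rational(1, 2))))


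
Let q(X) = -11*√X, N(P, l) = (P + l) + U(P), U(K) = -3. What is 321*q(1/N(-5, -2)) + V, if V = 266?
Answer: 266 - 3531*I*√10/10 ≈ 266.0 - 1116.6*I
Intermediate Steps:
N(P, l) = -3 + P + l (N(P, l) = (P + l) - 3 = -3 + P + l)
321*q(1/N(-5, -2)) + V = 321*(-11*I*√10/10) + 266 = -3531*I*√10/10 + 266 = 266 - 3531*I*√10/10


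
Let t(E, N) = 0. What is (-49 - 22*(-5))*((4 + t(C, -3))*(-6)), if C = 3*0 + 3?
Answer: -1464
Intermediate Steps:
C = 3 (C = 0 + 3 = 3)
(-49 - 22*(-5))*((4 + t(C, -3))*(-6)) = (-49 - 22*(-5))*((4 + 0)*(-6)) = (-49 + 110)*(4*(-6)) = 61*(-24) = -1464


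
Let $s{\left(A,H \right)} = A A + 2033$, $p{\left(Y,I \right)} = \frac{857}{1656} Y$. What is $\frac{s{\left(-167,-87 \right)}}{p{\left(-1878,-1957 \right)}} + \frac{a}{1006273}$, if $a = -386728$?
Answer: $- \frac{8414013700304}{269923675793} \approx -31.172$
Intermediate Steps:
$p{\left(Y,I \right)} = \frac{857 Y}{1656}$ ($p{\left(Y,I \right)} = 857 \cdot \frac{1}{1656} Y = \frac{857 Y}{1656}$)
$s{\left(A,H \right)} = 2033 + A^{2}$ ($s{\left(A,H \right)} = A^{2} + 2033 = 2033 + A^{2}$)
$\frac{s{\left(-167,-87 \right)}}{p{\left(-1878,-1957 \right)}} + \frac{a}{1006273} = \frac{2033 + \left(-167\right)^{2}}{\frac{857}{1656} \left(-1878\right)} - \frac{386728}{1006273} = \frac{2033 + 27889}{- \frac{268241}{276}} - \frac{386728}{1006273} = 29922 \left(- \frac{276}{268241}\right) - \frac{386728}{1006273} = - \frac{8258472}{268241} - \frac{386728}{1006273} = - \frac{8414013700304}{269923675793}$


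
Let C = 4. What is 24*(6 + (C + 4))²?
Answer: 4704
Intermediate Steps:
24*(6 + (C + 4))² = 24*(6 + (4 + 4))² = 24*(6 + 8)² = 24*14² = 24*196 = 4704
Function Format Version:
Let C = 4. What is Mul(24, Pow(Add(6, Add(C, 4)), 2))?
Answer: 4704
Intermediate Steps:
Mul(24, Pow(Add(6, Add(C, 4)), 2)) = Mul(24, Pow(Add(6, Add(4, 4)), 2)) = Mul(24, Pow(Add(6, 8), 2)) = Mul(24, Pow(14, 2)) = Mul(24, 196) = 4704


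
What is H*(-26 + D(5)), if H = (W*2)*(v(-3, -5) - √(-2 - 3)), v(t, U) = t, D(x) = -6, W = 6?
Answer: 1152 + 384*I*√5 ≈ 1152.0 + 858.65*I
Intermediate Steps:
H = -36 - 12*I*√5 (H = (6*2)*(-3 - √(-2 - 3)) = 12*(-3 - √(-5)) = 12*(-3 - I*√5) = -36 - 12*I*√5 ≈ -36.0 - 26.833*I)
H*(-26 + D(5)) = (-36 - 12*I*√5)*(-26 - 6) = (-36 - 12*I*√5)*(-32) = 1152 + 384*I*√5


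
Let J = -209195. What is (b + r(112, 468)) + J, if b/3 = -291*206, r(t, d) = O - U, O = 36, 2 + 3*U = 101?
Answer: -389030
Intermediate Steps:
U = 33 (U = -⅔ + (⅓)*101 = -⅔ + 101/3 = 33)
r(t, d) = 3 (r(t, d) = 36 - 1*33 = 36 - 33 = 3)
b = -179838 (b = 3*(-291*206) = 3*(-59946) = -179838)
(b + r(112, 468)) + J = (-179838 + 3) - 209195 = -179835 - 209195 = -389030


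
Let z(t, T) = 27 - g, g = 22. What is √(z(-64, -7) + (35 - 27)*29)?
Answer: √237 ≈ 15.395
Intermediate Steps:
z(t, T) = 5 (z(t, T) = 27 - 1*22 = 27 - 22 = 5)
√(z(-64, -7) + (35 - 27)*29) = √(5 + (35 - 27)*29) = √(5 + 8*29) = √(5 + 232) = √237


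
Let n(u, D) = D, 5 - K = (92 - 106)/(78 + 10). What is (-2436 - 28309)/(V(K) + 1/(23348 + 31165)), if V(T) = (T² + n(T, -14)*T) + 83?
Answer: -3244740230160/3945925441 ≈ -822.30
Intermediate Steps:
K = 227/44 (K = 5 - (92 - 106)/(78 + 10) = 5 - (-14)/88 = 5 - 1*(-7/44) = 5 + 7/44 = 227/44 ≈ 5.1591)
V(T) = 83 + T² - 14*T (V(T) = (T² - 14*T) + 83 = 83 + T² - 14*T)
(-2436 - 28309)/(V(K) + 1/(23348 + 31165)) = (-2436 - 28309)/((83 + (227/44)² - 14*227/44) + 1/(23348 + 31165)) = -30745/((83 + 51529/1936 - 1589/22) + 1/54513) = -30745/(72385/1936 + 1/54513) = -30745/3945925441/105537168 = -30745*105537168/3945925441 = -3244740230160/3945925441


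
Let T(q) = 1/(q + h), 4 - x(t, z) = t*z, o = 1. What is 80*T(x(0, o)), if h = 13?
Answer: 80/17 ≈ 4.7059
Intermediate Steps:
x(t, z) = 4 - t*z
T(q) = 1/(13 + q) (T(q) = 1/(q + 13) = 1/(13 + q))
80*T(x(0, o)) = 80/(13 + (4 - 1*0*1)) = 80/(13 + (4 + 0)) = 80/(13 + 4) = 80/17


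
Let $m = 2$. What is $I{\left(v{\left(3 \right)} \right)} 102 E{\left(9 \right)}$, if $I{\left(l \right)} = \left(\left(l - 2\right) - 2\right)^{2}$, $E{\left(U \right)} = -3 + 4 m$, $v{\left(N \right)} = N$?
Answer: $510$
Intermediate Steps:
$E{\left(U \right)} = 5$ ($E{\left(U \right)} = -3 + 4 \cdot 2 = -3 + 8 = 5$)
$I{\left(l \right)} = \left(-4 + l\right)^{2}$ ($I{\left(l \right)} = \left(\left(-2 + l\right) - 2\right)^{2} = \left(-4 + l\right)^{2}$)
$I{\left(v{\left(3 \right)} \right)} 102 E{\left(9 \right)} = \left(-4 + 3\right)^{2} \cdot 102 \cdot 5 = \left(-1\right)^{2} \cdot 102 \cdot 5 = 1 \cdot 102 \cdot 5 = 102 \cdot 5 = 510$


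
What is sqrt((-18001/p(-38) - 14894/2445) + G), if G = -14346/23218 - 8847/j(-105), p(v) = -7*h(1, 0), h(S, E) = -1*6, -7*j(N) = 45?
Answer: sqrt(660331758285899518)/26491738 ≈ 30.674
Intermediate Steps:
j(N) = -45/7 (j(N) = -1/7*45 = -45/7)
h(S, E) = -6
p(v) = 42 (p(v) = -7*(-6) = 42)
G = 79845664/58045 (G = -14346/23218 - 8847/(-45/7) = -14346*1/23218 - 8847*(-7/45) = -7173/11609 + 6881/5 = 79845664/58045 ≈ 1375.6)
sqrt((-18001/p(-38) - 14894/2445) + G) = sqrt((-18001/42 - 14894/2445) + 79845664/58045) = sqrt(-4959777/11410 + 79845664/58045) = sqrt(24925950811/26491738) = sqrt(660331758285899518)/26491738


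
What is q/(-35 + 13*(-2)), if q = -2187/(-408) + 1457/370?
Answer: -233941/1534760 ≈ -0.15243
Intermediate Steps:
q = 233941/25160 (q = -2187*(-1/408) + 1457*(1/370) = 729/136 + 1457/370 = 233941/25160 ≈ 9.2981)
q/(-35 + 13*(-2)) = 233941/(25160*(-35 + 13*(-2))) = 233941/(25160*(-35 - 26)) = (233941/25160)/(-61) = (233941/25160)*(-1/61) = -233941/1534760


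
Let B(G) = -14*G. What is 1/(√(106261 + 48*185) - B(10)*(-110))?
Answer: -15400/237044859 - √115141/237044859 ≈ -6.6398e-5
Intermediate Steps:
1/(√(106261 + 48*185) - B(10)*(-110)) = 1/(√(106261 + 48*185) - (-14*10)*(-110)) = 1/(√(106261 + 8880) - (-140)*(-110)) = 1/(√115141 - 1*15400) = 1/(√115141 - 15400) = 1/(-15400 + √115141)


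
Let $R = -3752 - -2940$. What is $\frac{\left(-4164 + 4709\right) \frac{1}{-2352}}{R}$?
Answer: $\frac{545}{1909824} \approx 0.00028537$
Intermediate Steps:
$R = -812$ ($R = -3752 + 2940 = -812$)
$\frac{\left(-4164 + 4709\right) \frac{1}{-2352}}{R} = \frac{\left(-4164 + 4709\right) \frac{1}{-2352}}{-812} = 545 \left(- \frac{1}{2352}\right) \left(- \frac{1}{812}\right) = \left(- \frac{545}{2352}\right) \left(- \frac{1}{812}\right) = \frac{545}{1909824}$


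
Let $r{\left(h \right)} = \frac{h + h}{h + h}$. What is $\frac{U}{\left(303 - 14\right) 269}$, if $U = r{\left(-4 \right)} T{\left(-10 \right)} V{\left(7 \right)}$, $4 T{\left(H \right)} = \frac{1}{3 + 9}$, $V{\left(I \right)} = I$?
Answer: $\frac{7}{3731568} \approx 1.8759 \cdot 10^{-6}$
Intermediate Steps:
$T{\left(H \right)} = \frac{1}{48}$ ($T{\left(H \right)} = \frac{1}{4 \left(3 + 9\right)} = \frac{1}{4 \cdot 12} = \frac{1}{4} \cdot \frac{1}{12} = \frac{1}{48}$)
$r{\left(h \right)} = 1$ ($r{\left(h \right)} = \frac{2 h}{2 h} = 2 h \frac{1}{2 h} = 1$)
$U = \frac{7}{48}$ ($U = 1 \cdot \frac{1}{48} \cdot 7 = \frac{1}{48} \cdot 7 = \frac{7}{48} \approx 0.14583$)
$\frac{U}{\left(303 - 14\right) 269} = \frac{7}{48 \left(303 - 14\right) 269} = \frac{7}{48 \cdot 289 \cdot 269} = \frac{7}{48 \cdot 77741} = \frac{7}{48} \cdot \frac{1}{77741} = \frac{7}{3731568}$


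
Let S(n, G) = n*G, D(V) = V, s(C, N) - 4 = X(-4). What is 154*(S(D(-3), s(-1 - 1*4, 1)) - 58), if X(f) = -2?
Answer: -9856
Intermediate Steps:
s(C, N) = 2 (s(C, N) = 4 - 2 = 2)
S(n, G) = G*n
154*(S(D(-3), s(-1 - 1*4, 1)) - 58) = 154*(2*(-3) - 58) = 154*(-6 - 58) = 154*(-64) = -9856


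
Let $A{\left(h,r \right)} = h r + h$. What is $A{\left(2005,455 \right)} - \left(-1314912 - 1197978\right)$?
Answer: $3427170$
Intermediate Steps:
$A{\left(h,r \right)} = h + h r$
$A{\left(2005,455 \right)} - \left(-1314912 - 1197978\right) = 2005 \left(1 + 455\right) - \left(-1314912 - 1197978\right) = 2005 \cdot 456 - \left(-1314912 - 1197978\right) = 914280 - -2512890 = 914280 + 2512890 = 3427170$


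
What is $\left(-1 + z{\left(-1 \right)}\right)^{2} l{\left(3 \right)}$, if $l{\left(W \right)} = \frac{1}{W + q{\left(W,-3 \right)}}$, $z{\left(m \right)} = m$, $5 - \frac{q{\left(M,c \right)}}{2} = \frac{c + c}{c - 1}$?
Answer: $\frac{2}{5} \approx 0.4$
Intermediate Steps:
$q{\left(M,c \right)} = 10 - \frac{4 c}{-1 + c}$ ($q{\left(M,c \right)} = 10 - 2 \frac{c + c}{c - 1} = 10 - 2 \frac{2 c}{-1 + c} = 10 - \frac{4 c}{-1 + c}$)
$l{\left(W \right)} = \frac{1}{7 + W}$ ($l{\left(W \right)} = \frac{1}{W + \frac{2 \left(-5 + 3 \left(-3\right)\right)}{-1 - 3}} = \frac{1}{W + \frac{2 \left(-5 - 9\right)}{-4}} = \frac{1}{W + 2 \left(- \frac{1}{4}\right) \left(-14\right)} = \frac{1}{W + 7} = \frac{1}{7 + W}$)
$\left(-1 + z{\left(-1 \right)}\right)^{2} l{\left(3 \right)} = \frac{\left(-1 - 1\right)^{2}}{7 + 3} = \frac{\left(-2\right)^{2}}{10} = 4 \cdot \frac{1}{10} = \frac{2}{5}$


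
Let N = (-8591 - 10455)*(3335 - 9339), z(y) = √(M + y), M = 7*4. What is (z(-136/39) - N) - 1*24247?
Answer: -114376431 + 2*√9321/39 ≈ -1.1438e+8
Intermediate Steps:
M = 28
z(y) = √(28 + y)
N = 114352184 (N = -19046*(-6004) = 114352184)
(z(-136/39) - N) - 1*24247 = (√(28 - 136/39) - 1*114352184) - 1*24247 = (√(28 - 136*1/39) - 114352184) - 24247 = (√(28 - 136/39) - 114352184) - 24247 = (√(956/39) - 114352184) - 24247 = (2*√9321/39 - 114352184) - 24247 = (-114352184 + 2*√9321/39) - 24247 = -114376431 + 2*√9321/39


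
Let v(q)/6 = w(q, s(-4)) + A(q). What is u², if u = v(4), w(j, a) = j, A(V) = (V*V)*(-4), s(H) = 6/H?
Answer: 129600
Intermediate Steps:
A(V) = -4*V² (A(V) = V²*(-4) = -4*V²)
v(q) = -24*q² + 6*q (v(q) = 6*(q - 4*q²) = -24*q² + 6*q)
u = -360 (u = 6*4*(1 - 4*4) = 6*4*(1 - 16) = 6*4*(-15) = -360)
u² = (-360)² = 129600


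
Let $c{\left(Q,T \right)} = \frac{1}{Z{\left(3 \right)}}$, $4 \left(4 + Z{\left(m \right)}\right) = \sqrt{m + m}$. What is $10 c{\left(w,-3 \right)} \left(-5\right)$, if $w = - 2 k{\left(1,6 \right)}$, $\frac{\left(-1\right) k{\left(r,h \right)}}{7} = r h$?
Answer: $\frac{64}{5} + \frac{4 \sqrt{6}}{5} \approx 14.76$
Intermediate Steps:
$k{\left(r,h \right)} = - 7 h r$ ($k{\left(r,h \right)} = - 7 r h = - 7 h r$)
$Z{\left(m \right)} = -4 + \frac{\sqrt{2} \sqrt{m}}{4}$ ($Z{\left(m \right)} = -4 + \frac{\sqrt{m + m}}{4} = -4 + \frac{\sqrt{2 m}}{4} = -4 + \frac{\sqrt{2} \sqrt{m}}{4}$)
$w = 84$ ($w = - 2 \left(\left(-7\right) 6 \cdot 1\right) = \left(-2\right) \left(-42\right) = 84$)
$c{\left(Q,T \right)} = \frac{1}{-4 + \frac{\sqrt{6}}{4}}$ ($c{\left(Q,T \right)} = \frac{1}{-4 + \frac{\sqrt{2} \sqrt{3}}{4}} = \frac{1}{-4 + \frac{\sqrt{6}}{4}}$)
$10 c{\left(w,-3 \right)} \left(-5\right) = 10 \left(- \frac{32}{125} - \frac{2 \sqrt{6}}{125}\right) \left(-5\right) = \left(- \frac{64}{25} - \frac{4 \sqrt{6}}{25}\right) \left(-5\right) = \frac{64}{5} + \frac{4 \sqrt{6}}{5}$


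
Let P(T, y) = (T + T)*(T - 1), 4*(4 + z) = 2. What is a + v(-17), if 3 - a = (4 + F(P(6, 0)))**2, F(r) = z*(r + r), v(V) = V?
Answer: -173070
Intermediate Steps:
z = -7/2 (z = -4 + (1/4)*2 = -4 + 1/2 = -7/2 ≈ -3.5000)
P(T, y) = 2*T*(-1 + T) (P(T, y) = (2*T)*(-1 + T) = 2*T*(-1 + T))
F(r) = -7*r (F(r) = -7*(r + r)/2 = -7*r)
a = -173053 (a = 3 - (4 - 14*6*(-1 + 6))**2 = 3 - (4 - 14*6*5)**2 = 3 - (4 - 7*60)**2 = 3 - (4 - 420)**2 = 3 - 1*(-416)**2 = 3 - 1*173056 = 3 - 173056 = -173053)
a + v(-17) = -173053 - 17 = -173070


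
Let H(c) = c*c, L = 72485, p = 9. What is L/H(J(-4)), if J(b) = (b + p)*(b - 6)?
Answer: 14497/500 ≈ 28.994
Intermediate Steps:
J(b) = (-6 + b)*(9 + b) (J(b) = (b + 9)*(b - 6) = (9 + b)*(-6 + b) = (-6 + b)*(9 + b))
H(c) = c**2
L/H(J(-4)) = 72485/((-54 + (-4)**2 + 3*(-4))**2) = 72485/((-54 + 16 - 12)**2) = 72485/((-50)**2) = 72485/2500 = 72485*(1/2500) = 14497/500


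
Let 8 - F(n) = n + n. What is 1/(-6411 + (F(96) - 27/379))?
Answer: -379/2499532 ≈ -0.00015163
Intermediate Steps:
F(n) = 8 - 2*n (F(n) = 8 - (n + n) = 8 - 2*n)
1/(-6411 + (F(96) - 27/379)) = 1/(-6411 + ((8 - 2*96) - 27/379)) = 1/(-6411 + ((8 - 192) + (1/379)*(-27))) = 1/(-6411 + (-184 - 27/379)) = 1/(-6411 - 69763/379) = 1/(-2499532/379) = -379/2499532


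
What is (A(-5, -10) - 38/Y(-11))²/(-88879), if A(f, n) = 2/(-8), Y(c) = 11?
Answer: -26569/172069744 ≈ -0.00015441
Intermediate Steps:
A(f, n) = -¼ (A(f, n) = 2*(-⅛) = -¼)
(A(-5, -10) - 38/Y(-11))²/(-88879) = (-¼ - 38/11)²/(-88879) = (-¼ - 38*1/11)²*(-1/88879) = (-¼ - 38/11)²*(-1/88879) = (-163/44)²*(-1/88879) = (26569/1936)*(-1/88879) = -26569/172069744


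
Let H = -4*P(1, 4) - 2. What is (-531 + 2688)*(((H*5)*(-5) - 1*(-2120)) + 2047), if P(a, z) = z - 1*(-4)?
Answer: 10821669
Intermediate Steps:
P(a, z) = 4 + z (P(a, z) = z + 4 = 4 + z)
H = -34 (H = -4*(4 + 4) - 2 = -4*8 - 2 = -32 - 2 = -34)
(-531 + 2688)*(((H*5)*(-5) - 1*(-2120)) + 2047) = (-531 + 2688)*((-34*5*(-5) - 1*(-2120)) + 2047) = 2157*((-170*(-5) + 2120) + 2047) = 2157*((850 + 2120) + 2047) = 2157*(2970 + 2047) = 2157*5017 = 10821669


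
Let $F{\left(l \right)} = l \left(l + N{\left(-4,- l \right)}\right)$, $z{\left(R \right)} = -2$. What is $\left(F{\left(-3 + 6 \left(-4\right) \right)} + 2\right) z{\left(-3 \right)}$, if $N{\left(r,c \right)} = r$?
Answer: $-1678$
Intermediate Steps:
$F{\left(l \right)} = l \left(-4 + l\right)$ ($F{\left(l \right)} = l \left(l - 4\right) = l \left(-4 + l\right)$)
$\left(F{\left(-3 + 6 \left(-4\right) \right)} + 2\right) z{\left(-3 \right)} = \left(\left(-3 + 6 \left(-4\right)\right) \left(-4 + \left(-3 + 6 \left(-4\right)\right)\right) + 2\right) \left(-2\right) = \left(\left(-3 - 24\right) \left(-4 - 27\right) + 2\right) \left(-2\right) = \left(- 27 \left(-4 - 27\right) + 2\right) \left(-2\right) = \left(\left(-27\right) \left(-31\right) + 2\right) \left(-2\right) = \left(837 + 2\right) \left(-2\right) = 839 \left(-2\right) = -1678$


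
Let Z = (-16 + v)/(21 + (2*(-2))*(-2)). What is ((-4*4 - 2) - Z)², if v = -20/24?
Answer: 9186961/30276 ≈ 303.44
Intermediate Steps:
v = -⅚ (v = -20*1/24 = -⅚ ≈ -0.83333)
Z = -101/174 (Z = (-16 - ⅚)/(21 + (2*(-2))*(-2)) = -101/(6*(21 - 4*(-2))) = -101/(6*(21 + 8)) = -101/6/29 = -101/6*1/29 = -101/174 ≈ -0.58046)
((-4*4 - 2) - Z)² = ((-4*4 - 2) - 1*(-101/174))² = ((-16 - 2) + 101/174)² = (-18 + 101/174)² = (-3031/174)² = 9186961/30276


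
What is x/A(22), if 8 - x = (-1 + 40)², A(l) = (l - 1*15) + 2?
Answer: -1513/9 ≈ -168.11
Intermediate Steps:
A(l) = -13 + l (A(l) = (l - 15) + 2 = (-15 + l) + 2 = -13 + l)
x = -1513 (x = 8 - (-1 + 40)² = 8 - 1*39² = 8 - 1*1521 = 8 - 1521 = -1513)
x/A(22) = -1513/(-13 + 22) = -1513/9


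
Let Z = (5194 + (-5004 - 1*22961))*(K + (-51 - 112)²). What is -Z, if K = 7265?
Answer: 770434014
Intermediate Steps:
Z = -770434014 (Z = (5194 + (-5004 - 1*22961))*(7265 + (-51 - 112)²) = (5194 + (-5004 - 22961))*(7265 + (-163)²) = (5194 - 27965)*(7265 + 26569) = -22771*33834 = -770434014)
-Z = -1*(-770434014) = 770434014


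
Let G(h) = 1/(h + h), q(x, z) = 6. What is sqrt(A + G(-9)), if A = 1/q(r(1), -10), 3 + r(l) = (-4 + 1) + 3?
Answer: 1/3 ≈ 0.33333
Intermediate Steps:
r(l) = -3 (r(l) = -3 + ((-4 + 1) + 3) = -3 + (-3 + 3) = -3 + 0 = -3)
G(h) = 1/(2*h)
A = 1/6 ≈ 0.16667
sqrt(A + G(-9)) = sqrt(1/6 + (1/2)/(-9)) = sqrt(1/6 + (1/2)*(-1/9)) = sqrt(1/6 - 1/18) = sqrt(1/9) = 1/3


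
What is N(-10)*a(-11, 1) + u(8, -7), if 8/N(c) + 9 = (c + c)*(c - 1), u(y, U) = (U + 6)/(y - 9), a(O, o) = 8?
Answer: 275/211 ≈ 1.3033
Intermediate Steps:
u(y, U) = (6 + U)/(-9 + y)
N(c) = 8/(-9 + 2*c*(-1 + c)) (N(c) = 8/(-9 + (c + c)*(c - 1)) = 8/(-9 + (2*c)*(-1 + c)) = 8/(-9 + 2*c*(-1 + c)))
N(-10)*a(-11, 1) + u(8, -7) = (8/(-9 - 2*(-10) + 2*(-10)²))*8 + (6 - 7)/(-9 + 8) = (8/(-9 + 20 + 2*100))*8 - 1/(-1) = (8/(-9 + 20 + 200))*8 - 1*(-1) = (8/211)*8 + 1 = 64/211 + 1 = 275/211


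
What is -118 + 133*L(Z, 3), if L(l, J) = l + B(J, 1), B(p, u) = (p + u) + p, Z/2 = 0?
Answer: 813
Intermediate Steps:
Z = 0 (Z = 2*0 = 0)
B(p, u) = u + 2*p
L(l, J) = 1 + l + 2*J (L(l, J) = l + (1 + 2*J) = 1 + l + 2*J)
-118 + 133*L(Z, 3) = -118 + 133*(1 + 0 + 2*3) = -118 + 133*(1 + 0 + 6) = -118 + 133*7 = -118 + 931 = 813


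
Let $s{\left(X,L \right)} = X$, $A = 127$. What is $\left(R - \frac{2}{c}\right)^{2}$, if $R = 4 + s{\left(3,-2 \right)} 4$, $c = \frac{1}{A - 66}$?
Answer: $11236$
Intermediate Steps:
$c = \frac{1}{61}$ ($c = \frac{1}{127 - 66} = \frac{1}{61} \approx 0.016393$)
$R = 16$ ($R = 4 + 3 \cdot 4 = 4 + 12 = 16$)
$\left(R - \frac{2}{c}\right)^{2} = \left(16 - 2 \frac{1}{\frac{1}{61}}\right)^{2} = \left(16 - 122\right)^{2} = \left(-106\right)^{2} = 11236$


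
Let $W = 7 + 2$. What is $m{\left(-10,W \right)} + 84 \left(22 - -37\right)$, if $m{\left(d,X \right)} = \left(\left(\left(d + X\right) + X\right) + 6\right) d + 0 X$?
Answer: $4816$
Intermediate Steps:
$W = 9$
$m{\left(d,X \right)} = d \left(6 + d + 2 X\right)$ ($m{\left(d,X \right)} = \left(\left(\left(X + d\right) + X\right) + 6\right) d + 0 = \left(\left(d + 2 X\right) + 6\right) d + 0 = \left(6 + d + 2 X\right) d + 0 = d \left(6 + d + 2 X\right) + 0 = d \left(6 + d + 2 X\right)$)
$m{\left(-10,W \right)} + 84 \left(22 - -37\right) = - 10 \left(6 - 10 + 2 \cdot 9\right) + 84 \left(22 - -37\right) = - 10 \left(6 - 10 + 18\right) + 84 \left(22 + 37\right) = \left(-10\right) 14 + 84 \cdot 59 = -140 + 4956 = 4816$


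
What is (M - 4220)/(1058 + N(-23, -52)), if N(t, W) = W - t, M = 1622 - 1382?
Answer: -3980/1029 ≈ -3.8678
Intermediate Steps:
M = 240
(M - 4220)/(1058 + N(-23, -52)) = (240 - 4220)/(1058 + (-52 - 1*(-23))) = -3980/(1058 + (-52 + 23)) = -3980/(1058 - 29) = -3980/1029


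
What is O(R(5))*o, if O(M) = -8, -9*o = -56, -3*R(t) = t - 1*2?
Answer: -448/9 ≈ -49.778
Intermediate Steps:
R(t) = ⅔ - t/3 (R(t) = -(t - 1*2)/3 = -(t - 2)/3 = -(-2 + t)/3 = ⅔ - t/3)
o = 56/9 (o = -⅑*(-56) = 56/9 ≈ 6.2222)
O(R(5))*o = -8*56/9 = -448/9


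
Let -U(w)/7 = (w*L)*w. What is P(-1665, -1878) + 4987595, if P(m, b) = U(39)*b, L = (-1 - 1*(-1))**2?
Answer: 4987595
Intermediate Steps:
L = 0 (L = (-1 + 1)**2 = 0**2 = 0)
U(w) = 0 (U(w) = -7*w*0*w = -0*w = -7*0 = 0)
P(m, b) = 0 (P(m, b) = 0*b = 0)
P(-1665, -1878) + 4987595 = 0 + 4987595 = 4987595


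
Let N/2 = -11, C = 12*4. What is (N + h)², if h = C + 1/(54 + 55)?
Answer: 8037225/11881 ≈ 676.48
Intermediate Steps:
C = 48
N = -22 (N = 2*(-11) = -22)
h = 5233/109 (h = 48 + 1/(54 + 55) = 48 + 1/109 = 5233/109 ≈ 48.009)
(N + h)² = (-22 + 5233/109)² = (2835/109)² = 8037225/11881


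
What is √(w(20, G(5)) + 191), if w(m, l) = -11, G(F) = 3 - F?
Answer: 6*√5 ≈ 13.416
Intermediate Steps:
√(w(20, G(5)) + 191) = √(-11 + 191) = √180 = 6*√5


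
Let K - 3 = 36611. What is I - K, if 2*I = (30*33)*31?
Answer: -21269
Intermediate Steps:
K = 36614 (K = 3 + 36611 = 36614)
I = 15345 (I = ((30*33)*31)/2 = (990*31)/2 = (1/2)*30690 = 15345)
I - K = 15345 - 1*36614 = 15345 - 36614 = -21269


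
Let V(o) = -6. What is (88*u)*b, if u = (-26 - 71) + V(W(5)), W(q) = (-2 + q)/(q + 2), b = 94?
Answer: -852016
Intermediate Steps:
W(q) = (-2 + q)/(2 + q)
u = -103 (u = (-26 - 71) - 6 = -97 - 6 = -103)
(88*u)*b = (88*(-103))*94 = -9064*94 = -852016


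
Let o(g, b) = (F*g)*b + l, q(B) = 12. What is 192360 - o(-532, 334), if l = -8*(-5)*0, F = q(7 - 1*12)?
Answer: 2324616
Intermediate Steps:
F = 12
l = 0 (l = 40*0 = 0)
o(g, b) = 12*b*g (o(g, b) = (12*g)*b + 0 = 12*b*g + 0 = 12*b*g)
192360 - o(-532, 334) = 192360 - 12*334*(-532) = 192360 - 1*(-2132256) = 192360 + 2132256 = 2324616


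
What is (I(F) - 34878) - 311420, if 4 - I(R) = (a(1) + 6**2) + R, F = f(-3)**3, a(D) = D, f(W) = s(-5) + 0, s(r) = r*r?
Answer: -361956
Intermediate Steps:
s(r) = r**2
f(W) = 25 (f(W) = (-5)**2 + 0 = 25 + 0 = 25)
F = 15625 (F = 25**3 = 15625)
I(R) = -33 - R (I(R) = 4 - ((1 + 6**2) + R) = 4 - ((1 + 36) + R) = 4 - (37 + R) = 4 + (-37 - R) = -33 - R)
(I(F) - 34878) - 311420 = ((-33 - 1*15625) - 34878) - 311420 = ((-33 - 15625) - 34878) - 311420 = (-15658 - 34878) - 311420 = -50536 - 311420 = -361956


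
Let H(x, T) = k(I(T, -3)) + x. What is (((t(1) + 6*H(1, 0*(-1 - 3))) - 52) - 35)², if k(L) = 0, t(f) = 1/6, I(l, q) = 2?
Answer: 235225/36 ≈ 6534.0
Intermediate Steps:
t(f) = ⅙
H(x, T) = x (H(x, T) = 0 + x = x)
(((t(1) + 6*H(1, 0*(-1 - 3))) - 52) - 35)² = (((⅙ + 6*1) - 52) - 35)² = (((⅙ + 6) - 52) - 35)² = ((37/6 - 52) - 35)² = (-275/6 - 35)² = (-485/6)² = 235225/36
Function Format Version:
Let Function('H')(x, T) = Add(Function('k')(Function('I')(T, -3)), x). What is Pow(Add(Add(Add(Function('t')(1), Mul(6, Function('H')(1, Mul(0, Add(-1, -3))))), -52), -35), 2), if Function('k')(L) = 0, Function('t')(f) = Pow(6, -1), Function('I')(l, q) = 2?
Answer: Rational(235225, 36) ≈ 6534.0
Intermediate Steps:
Function('t')(f) = Rational(1, 6)
Function('H')(x, T) = x (Function('H')(x, T) = Add(0, x) = x)
Pow(Add(Add(Add(Function('t')(1), Mul(6, Function('H')(1, Mul(0, Add(-1, -3))))), -52), -35), 2) = Pow(Add(Add(Add(Rational(1, 6), Mul(6, 1)), -52), -35), 2) = Pow(Add(Add(Add(Rational(1, 6), 6), -52), -35), 2) = Pow(Add(Add(Rational(37, 6), -52), -35), 2) = Pow(Add(Rational(-275, 6), -35), 2) = Pow(Rational(-485, 6), 2) = Rational(235225, 36)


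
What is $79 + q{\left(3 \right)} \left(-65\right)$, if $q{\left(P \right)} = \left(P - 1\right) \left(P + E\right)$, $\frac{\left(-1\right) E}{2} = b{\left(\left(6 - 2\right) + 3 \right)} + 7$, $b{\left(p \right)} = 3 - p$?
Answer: $469$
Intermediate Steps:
$E = -6$ ($E = - 2 \left(\left(3 - \left(\left(6 - 2\right) + 3\right)\right) + 7\right) = - 2 \left(\left(3 - \left(4 + 3\right)\right) + 7\right) = - 2 \left(\left(3 - 7\right) + 7\right) = - 2 \left(-4 + 7\right) = \left(-2\right) 3 = -6$)
$q{\left(P \right)} = \left(-1 + P\right) \left(-6 + P\right)$ ($q{\left(P \right)} = \left(P - 1\right) \left(P - 6\right) = \left(-1 + P\right) \left(-6 + P\right)$)
$79 + q{\left(3 \right)} \left(-65\right) = 79 + \left(6 + 3^{2} - 21\right) \left(-65\right) = 79 + \left(6 + 9 - 21\right) \left(-65\right) = 79 - -390 = 79 + 390 = 469$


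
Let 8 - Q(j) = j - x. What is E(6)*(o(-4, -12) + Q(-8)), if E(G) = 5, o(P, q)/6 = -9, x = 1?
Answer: -185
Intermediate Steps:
o(P, q) = -54 (o(P, q) = 6*(-9) = -54)
Q(j) = 9 - j (Q(j) = 8 - (j - 1*1) = 8 - (j - 1) = 8 - (-1 + j) = 8 + (1 - j) = 9 - j)
E(6)*(o(-4, -12) + Q(-8)) = 5*(-54 + (9 - 1*(-8))) = 5*(-54 + (9 + 8)) = 5*(-54 + 17) = 5*(-37) = -185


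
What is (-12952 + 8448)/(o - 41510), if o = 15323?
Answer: 4504/26187 ≈ 0.17199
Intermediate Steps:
(-12952 + 8448)/(o - 41510) = (-12952 + 8448)/(15323 - 41510) = -4504/(-26187) = -4504*(-1/26187) = 4504/26187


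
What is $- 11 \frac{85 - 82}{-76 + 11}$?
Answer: $\frac{33}{65} \approx 0.50769$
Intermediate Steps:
$- 11 \frac{85 - 82}{-76 + 11} = - 11 \frac{3}{-65} = - 11 \cdot 3 \left(- \frac{1}{65}\right) = \left(-11\right) \left(- \frac{3}{65}\right) = \frac{33}{65}$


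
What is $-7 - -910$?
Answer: $903$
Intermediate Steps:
$-7 - -910 = -7 + 910 = 903$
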